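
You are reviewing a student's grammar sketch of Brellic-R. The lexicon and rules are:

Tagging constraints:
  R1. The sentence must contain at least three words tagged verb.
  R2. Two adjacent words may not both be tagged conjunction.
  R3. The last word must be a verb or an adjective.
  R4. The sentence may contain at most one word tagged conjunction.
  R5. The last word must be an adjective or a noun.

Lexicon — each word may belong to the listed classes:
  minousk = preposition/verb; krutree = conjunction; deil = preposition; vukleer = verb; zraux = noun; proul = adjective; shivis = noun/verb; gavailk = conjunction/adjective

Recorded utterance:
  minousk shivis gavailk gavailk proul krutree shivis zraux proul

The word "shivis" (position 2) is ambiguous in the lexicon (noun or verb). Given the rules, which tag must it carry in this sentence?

verb

Candidates per position — 1:minousk {preposition,verb}; 2:shivis {noun,verb}; 3:gavailk {conjunction,adjective}; 4:gavailk {conjunction,adjective}; 5:proul {adjective}; 6:krutree {conjunction}; 7:shivis {noun,verb}; 8:zraux {noun}; 9:proul {adjective}.
Word 1 cannot be preposition — rule 1 would then fail for every completion. It is verb.
Word 2 cannot be noun — rule 1 would then fail for every completion. It is verb.
Word 3 cannot be conjunction — rule 4 would then fail for every completion. It is adjective.
Word 4 cannot be conjunction — rule 4 would then fail for every completion. It is adjective.
Word 7 cannot be noun — rule 1 would then fail for every completion. It is verb.
That leaves exactly one tagging: verb verb adjective adjective adjective conjunction verb noun adjective.
Check: rule 1 holds; rule 2 holds; rule 3 holds; rule 4 holds; rule 5 holds.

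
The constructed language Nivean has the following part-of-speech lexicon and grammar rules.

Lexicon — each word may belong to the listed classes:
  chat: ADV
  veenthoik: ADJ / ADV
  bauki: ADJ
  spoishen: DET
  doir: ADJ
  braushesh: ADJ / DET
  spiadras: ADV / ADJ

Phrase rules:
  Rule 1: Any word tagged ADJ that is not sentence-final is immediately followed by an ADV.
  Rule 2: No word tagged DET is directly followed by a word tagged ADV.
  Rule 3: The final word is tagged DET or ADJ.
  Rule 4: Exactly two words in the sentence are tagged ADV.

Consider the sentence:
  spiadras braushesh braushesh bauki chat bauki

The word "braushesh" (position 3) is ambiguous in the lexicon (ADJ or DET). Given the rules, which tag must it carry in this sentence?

DET

Candidates per position — 1:spiadras {ADV,ADJ}; 2:braushesh {ADJ,DET}; 3:braushesh {ADJ,DET}; 4:bauki {ADJ}; 5:chat {ADV}; 6:bauki {ADJ}.
Word 1 cannot be ADJ — rule 1 would then fail for every completion. It is ADV.
Word 2 cannot be ADJ — rule 1 would then fail for every completion. It is DET.
Word 3 cannot be ADJ — rule 1 would then fail for every completion. It is DET.
That leaves exactly one tagging: ADV DET DET ADJ ADV ADJ.
Rule-by-rule: rule 1 ok; rule 2 ok; rule 3 ok; rule 4 ok.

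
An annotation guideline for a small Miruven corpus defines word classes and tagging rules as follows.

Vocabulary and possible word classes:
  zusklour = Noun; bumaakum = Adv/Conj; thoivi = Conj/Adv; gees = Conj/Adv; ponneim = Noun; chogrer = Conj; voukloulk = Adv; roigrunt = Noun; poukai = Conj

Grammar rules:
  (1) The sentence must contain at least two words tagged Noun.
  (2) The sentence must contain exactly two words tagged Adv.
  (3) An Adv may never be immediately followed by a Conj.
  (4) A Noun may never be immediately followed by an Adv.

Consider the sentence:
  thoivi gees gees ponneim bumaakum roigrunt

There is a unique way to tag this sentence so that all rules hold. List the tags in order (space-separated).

Candidates per position — 1:thoivi {Conj,Adv}; 2:gees {Conj,Adv}; 3:gees {Conj,Adv}; 4:ponneim {Noun}; 5:bumaakum {Adv,Conj}; 6:roigrunt {Noun}.
At position 5, choosing Adv makes rule 4 impossible to satisfy; hence Conj.
The remaining ambiguous positions (1, 2, 3) are resolved jointly — only one combination satisfies every rule.
So the tagging must be: Conj Adv Adv Noun Conj Noun.
Verifying each rule — rule 1 satisfied; rule 2 satisfied; rule 3 satisfied; rule 4 satisfied.

Conj Adv Adv Noun Conj Noun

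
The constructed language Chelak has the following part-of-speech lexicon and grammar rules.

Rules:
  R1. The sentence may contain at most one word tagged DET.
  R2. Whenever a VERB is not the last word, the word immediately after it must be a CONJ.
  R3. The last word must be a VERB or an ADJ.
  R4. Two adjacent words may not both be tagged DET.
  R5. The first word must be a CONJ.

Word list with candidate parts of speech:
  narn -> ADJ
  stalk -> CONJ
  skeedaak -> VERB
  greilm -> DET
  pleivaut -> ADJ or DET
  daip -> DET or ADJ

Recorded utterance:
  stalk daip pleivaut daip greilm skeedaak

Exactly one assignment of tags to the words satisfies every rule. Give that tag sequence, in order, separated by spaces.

CONJ ADJ ADJ ADJ DET VERB

Candidates per position — 1:stalk {CONJ}; 2:daip {DET,ADJ}; 3:pleivaut {ADJ,DET}; 4:daip {DET,ADJ}; 5:greilm {DET}; 6:skeedaak {VERB}.
If word 2 were DET, no tagging could satisfy rule 1; so word 2 is ADJ.
If word 3 were DET, no tagging could satisfy rule 1; so word 3 is ADJ.
If word 4 were DET, no tagging could satisfy rule 1; so word 4 is ADJ.
So the tagging must be: CONJ ADJ ADJ ADJ DET VERB.
Check: rule 1 ✓; rule 2 ✓; rule 3 ✓; rule 4 ✓; rule 5 ✓.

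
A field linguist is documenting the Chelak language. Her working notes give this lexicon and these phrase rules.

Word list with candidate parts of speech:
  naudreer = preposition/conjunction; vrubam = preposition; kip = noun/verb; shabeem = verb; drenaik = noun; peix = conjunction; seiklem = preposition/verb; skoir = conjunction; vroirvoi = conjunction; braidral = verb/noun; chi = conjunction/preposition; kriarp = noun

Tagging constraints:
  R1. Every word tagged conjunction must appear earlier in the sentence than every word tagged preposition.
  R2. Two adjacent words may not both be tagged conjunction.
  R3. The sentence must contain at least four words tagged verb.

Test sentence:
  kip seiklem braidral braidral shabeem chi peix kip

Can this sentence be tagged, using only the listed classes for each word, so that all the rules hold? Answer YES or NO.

Candidates per position — 1:kip {noun,verb}; 2:seiklem {preposition,verb}; 3:braidral {verb,noun}; 4:braidral {verb,noun}; 5:shabeem {verb}; 6:chi {conjunction,preposition}; 7:peix {conjunction}; 8:kip {noun,verb}.
Every candidate sequence violates at least one rule; no consistent tagging exists.

NO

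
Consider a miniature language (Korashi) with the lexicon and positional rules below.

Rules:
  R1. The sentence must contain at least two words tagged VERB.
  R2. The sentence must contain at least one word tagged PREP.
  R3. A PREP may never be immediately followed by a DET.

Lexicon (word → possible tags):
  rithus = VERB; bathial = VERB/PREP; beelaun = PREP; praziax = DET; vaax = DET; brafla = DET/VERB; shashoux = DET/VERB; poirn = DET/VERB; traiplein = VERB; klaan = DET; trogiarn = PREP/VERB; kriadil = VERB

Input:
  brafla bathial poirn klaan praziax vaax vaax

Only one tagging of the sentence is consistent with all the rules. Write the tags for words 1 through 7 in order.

VERB PREP VERB DET DET DET DET

Candidates per position — 1:brafla {DET,VERB}; 2:bathial {VERB,PREP}; 3:poirn {DET,VERB}; 4:klaan {DET}; 5:praziax {DET}; 6:vaax {DET}; 7:vaax {DET}.
If word 2 were VERB, no tagging could satisfy rule 2; so word 2 is PREP.
If word 3 were DET, no tagging could satisfy rule 1; so word 3 is VERB.
If word 1 were DET, no tagging could satisfy rule 1; so word 1 is VERB.
That leaves exactly one tagging: VERB PREP VERB DET DET DET DET.
Rule-by-rule: rule 1 satisfied; rule 2 satisfied; rule 3 satisfied.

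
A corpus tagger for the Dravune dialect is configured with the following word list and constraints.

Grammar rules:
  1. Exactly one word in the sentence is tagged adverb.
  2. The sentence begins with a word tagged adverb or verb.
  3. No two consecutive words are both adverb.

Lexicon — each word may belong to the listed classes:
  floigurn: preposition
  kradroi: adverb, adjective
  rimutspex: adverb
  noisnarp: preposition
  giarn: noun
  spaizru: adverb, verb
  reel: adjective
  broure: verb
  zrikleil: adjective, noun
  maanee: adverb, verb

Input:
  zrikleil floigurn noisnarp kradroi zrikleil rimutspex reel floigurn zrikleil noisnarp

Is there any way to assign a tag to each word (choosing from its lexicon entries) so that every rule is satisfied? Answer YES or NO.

NO

Candidates per position — 1:zrikleil {adjective,noun}; 2:floigurn {preposition}; 3:noisnarp {preposition}; 4:kradroi {adverb,adjective}; 5:zrikleil {adjective,noun}; 6:rimutspex {adverb}; 7:reel {adjective}; 8:floigurn {preposition}; 9:zrikleil {adjective,noun}; 10:noisnarp {preposition}.
Rule 2 cannot be satisfied by any choice of tags from the lexicon.
So there is no consistent tagging.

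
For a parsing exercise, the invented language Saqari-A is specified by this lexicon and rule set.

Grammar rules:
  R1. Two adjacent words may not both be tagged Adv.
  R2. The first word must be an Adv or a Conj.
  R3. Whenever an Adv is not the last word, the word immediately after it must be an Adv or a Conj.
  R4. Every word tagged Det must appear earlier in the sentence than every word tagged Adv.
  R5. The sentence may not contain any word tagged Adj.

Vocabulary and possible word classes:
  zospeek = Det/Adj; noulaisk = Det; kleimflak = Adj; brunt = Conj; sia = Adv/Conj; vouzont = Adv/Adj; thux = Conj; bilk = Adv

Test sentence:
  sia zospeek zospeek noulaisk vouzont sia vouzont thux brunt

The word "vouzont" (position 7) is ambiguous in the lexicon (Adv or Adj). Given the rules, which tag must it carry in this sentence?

Candidates per position — 1:sia {Adv,Conj}; 2:zospeek {Det,Adj}; 3:zospeek {Det,Adj}; 4:noulaisk {Det}; 5:vouzont {Adv,Adj}; 6:sia {Adv,Conj}; 7:vouzont {Adv,Adj}; 8:thux {Conj}; 9:brunt {Conj}.
At position 1, choosing Adv makes rule 3 impossible to satisfy; hence Conj.
At position 2, choosing Adj makes rule 5 impossible to satisfy; hence Det.
At position 3, choosing Adj makes rule 5 impossible to satisfy; hence Det.
At position 5, choosing Adj makes rule 5 impossible to satisfy; hence Adv.
At position 6, choosing Adv makes rule 1 impossible to satisfy; hence Conj.
At position 7, choosing Adj makes rule 5 impossible to satisfy; hence Adv.
So the tagging must be: Conj Det Det Det Adv Conj Adv Conj Conj.
Verifying each rule — rule 1 satisfied; rule 2 satisfied; rule 3 satisfied; rule 4 satisfied; rule 5 satisfied.

Adv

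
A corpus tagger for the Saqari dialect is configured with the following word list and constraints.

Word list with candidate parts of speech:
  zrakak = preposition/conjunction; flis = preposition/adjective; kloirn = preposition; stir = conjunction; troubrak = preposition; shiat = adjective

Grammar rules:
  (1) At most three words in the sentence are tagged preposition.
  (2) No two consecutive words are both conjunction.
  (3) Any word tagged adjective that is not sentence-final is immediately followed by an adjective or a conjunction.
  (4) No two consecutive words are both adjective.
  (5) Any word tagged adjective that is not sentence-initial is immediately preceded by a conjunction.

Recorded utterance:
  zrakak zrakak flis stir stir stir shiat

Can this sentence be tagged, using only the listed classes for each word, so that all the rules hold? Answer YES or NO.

NO

Candidates per position — 1:zrakak {preposition,conjunction}; 2:zrakak {preposition,conjunction}; 3:flis {preposition,adjective}; 4:stir {conjunction}; 5:stir {conjunction}; 6:stir {conjunction}; 7:shiat {adjective}.
Rule 2 cannot be satisfied by any choice of tags from the lexicon.
So there is no consistent tagging.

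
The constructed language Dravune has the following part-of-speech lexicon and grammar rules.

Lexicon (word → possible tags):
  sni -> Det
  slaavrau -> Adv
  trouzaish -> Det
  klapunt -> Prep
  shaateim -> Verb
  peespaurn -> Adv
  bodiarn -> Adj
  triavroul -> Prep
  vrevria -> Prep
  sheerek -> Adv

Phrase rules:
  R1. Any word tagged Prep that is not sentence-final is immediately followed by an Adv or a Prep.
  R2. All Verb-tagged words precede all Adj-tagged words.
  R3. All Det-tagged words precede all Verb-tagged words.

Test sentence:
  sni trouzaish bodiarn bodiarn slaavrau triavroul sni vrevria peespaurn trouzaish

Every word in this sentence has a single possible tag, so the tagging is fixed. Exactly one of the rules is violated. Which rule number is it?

Fixed tagging: Det Det Adj Adj Adv Prep Det Prep Adv Det.
Checking each rule: R1 violated, R2 holds, R3 holds.
Only rule 1 fails.

1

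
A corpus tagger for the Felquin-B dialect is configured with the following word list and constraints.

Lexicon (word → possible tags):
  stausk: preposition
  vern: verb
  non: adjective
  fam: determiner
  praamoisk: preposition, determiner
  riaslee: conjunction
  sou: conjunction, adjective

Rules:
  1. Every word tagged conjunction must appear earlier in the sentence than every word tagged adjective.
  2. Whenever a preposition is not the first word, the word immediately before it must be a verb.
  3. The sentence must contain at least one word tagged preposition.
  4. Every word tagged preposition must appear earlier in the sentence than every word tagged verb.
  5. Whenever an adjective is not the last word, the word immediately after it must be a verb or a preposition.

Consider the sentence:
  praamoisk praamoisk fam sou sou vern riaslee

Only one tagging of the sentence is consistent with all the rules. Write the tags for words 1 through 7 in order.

preposition determiner determiner conjunction conjunction verb conjunction

Candidates per position — 1:praamoisk {preposition,determiner}; 2:praamoisk {preposition,determiner}; 3:fam {determiner}; 4:sou {conjunction,adjective}; 5:sou {conjunction,adjective}; 6:vern {verb}; 7:riaslee {conjunction}.
Position 2: preposition is ruled out by rule 2; that leaves determiner.
Position 4: adjective is ruled out by rule 1; that leaves conjunction.
Position 5: adjective is ruled out by rule 1; that leaves conjunction.
Position 1: determiner is ruled out by rule 3; that leaves preposition.
That leaves exactly one tagging: preposition determiner determiner conjunction conjunction verb conjunction.
Verifying each rule — rule 1 satisfied; rule 2 satisfied; rule 3 satisfied; rule 4 satisfied; rule 5 satisfied.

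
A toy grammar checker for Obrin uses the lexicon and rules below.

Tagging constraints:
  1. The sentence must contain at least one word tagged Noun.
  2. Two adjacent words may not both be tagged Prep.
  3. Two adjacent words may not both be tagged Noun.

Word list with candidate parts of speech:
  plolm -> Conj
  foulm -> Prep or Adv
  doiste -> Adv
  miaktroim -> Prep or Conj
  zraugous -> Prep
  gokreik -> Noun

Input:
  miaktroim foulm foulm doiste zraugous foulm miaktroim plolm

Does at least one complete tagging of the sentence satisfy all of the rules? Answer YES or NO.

NO

Candidates per position — 1:miaktroim {Prep,Conj}; 2:foulm {Prep,Adv}; 3:foulm {Prep,Adv}; 4:doiste {Adv}; 5:zraugous {Prep}; 6:foulm {Prep,Adv}; 7:miaktroim {Prep,Conj}; 8:plolm {Conj}.
Rule 1 cannot be satisfied by any choice of tags from the lexicon.
So there is no consistent tagging.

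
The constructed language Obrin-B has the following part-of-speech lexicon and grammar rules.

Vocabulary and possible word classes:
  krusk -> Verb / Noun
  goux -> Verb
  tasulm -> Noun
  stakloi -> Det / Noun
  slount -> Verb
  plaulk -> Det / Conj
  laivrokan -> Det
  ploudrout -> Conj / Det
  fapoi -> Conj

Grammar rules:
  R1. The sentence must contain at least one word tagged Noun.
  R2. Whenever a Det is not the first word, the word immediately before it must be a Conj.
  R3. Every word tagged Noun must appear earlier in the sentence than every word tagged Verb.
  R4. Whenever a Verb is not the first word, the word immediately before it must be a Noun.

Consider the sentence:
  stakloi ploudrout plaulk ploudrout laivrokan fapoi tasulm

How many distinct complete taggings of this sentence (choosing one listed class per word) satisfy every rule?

4

Candidates per position — 1:stakloi {Det,Noun}; 2:ploudrout {Conj,Det}; 3:plaulk {Det,Conj}; 4:ploudrout {Conj,Det}; 5:laivrokan {Det}; 6:fapoi {Conj}; 7:tasulm {Noun}.
There are 16 candidate sequences in total.
The sequences that satisfy every rule: Det Conj Det Conj Det Conj Noun; Det Conj Conj Conj Det Conj Noun; Noun Conj Det Conj Det Conj Noun; Noun Conj Conj Conj Det Conj Noun.
Count = 4.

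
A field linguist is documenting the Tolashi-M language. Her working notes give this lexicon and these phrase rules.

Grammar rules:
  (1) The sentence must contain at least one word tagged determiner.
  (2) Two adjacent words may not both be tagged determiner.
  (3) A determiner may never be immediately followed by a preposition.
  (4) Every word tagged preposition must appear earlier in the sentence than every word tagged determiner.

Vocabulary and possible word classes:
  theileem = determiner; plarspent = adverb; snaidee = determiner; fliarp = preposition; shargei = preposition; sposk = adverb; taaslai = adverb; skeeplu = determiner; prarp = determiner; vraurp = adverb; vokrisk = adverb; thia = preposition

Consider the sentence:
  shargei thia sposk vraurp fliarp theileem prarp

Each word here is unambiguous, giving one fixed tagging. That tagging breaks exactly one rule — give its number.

Fixed tagging: preposition preposition adverb adverb preposition determiner determiner.
Applying the rules: R1 ok, R2 fails, R3 ok, R4 ok.
Only rule 2 fails.

2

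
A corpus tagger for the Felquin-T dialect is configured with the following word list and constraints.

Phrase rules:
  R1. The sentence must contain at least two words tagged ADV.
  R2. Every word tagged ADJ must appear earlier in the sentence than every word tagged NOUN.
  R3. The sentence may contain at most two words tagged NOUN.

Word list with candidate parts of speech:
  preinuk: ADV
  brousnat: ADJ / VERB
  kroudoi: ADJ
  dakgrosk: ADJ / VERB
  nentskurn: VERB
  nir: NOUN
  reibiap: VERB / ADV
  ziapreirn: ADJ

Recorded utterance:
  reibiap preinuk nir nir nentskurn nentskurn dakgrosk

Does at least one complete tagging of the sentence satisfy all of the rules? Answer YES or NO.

Candidates per position — 1:reibiap {VERB,ADV}; 2:preinuk {ADV}; 3:nir {NOUN}; 4:nir {NOUN}; 5:nentskurn {VERB}; 6:nentskurn {VERB}; 7:dakgrosk {ADJ,VERB}.
One satisfying assignment: ADV ADV NOUN NOUN VERB VERB VERB.
Verifying each rule — rule 1 satisfied; rule 2 satisfied; rule 3 satisfied.

YES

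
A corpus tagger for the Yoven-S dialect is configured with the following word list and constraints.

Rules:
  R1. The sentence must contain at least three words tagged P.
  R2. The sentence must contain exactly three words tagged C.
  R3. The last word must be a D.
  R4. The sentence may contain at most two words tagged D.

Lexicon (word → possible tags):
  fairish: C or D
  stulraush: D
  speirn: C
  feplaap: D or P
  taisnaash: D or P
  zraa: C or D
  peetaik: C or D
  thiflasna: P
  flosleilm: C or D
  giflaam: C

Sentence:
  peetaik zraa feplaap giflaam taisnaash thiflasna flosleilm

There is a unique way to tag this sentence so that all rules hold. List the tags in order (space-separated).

C C P C P P D

Candidates per position — 1:peetaik {C,D}; 2:zraa {C,D}; 3:feplaap {D,P}; 4:giflaam {C}; 5:taisnaash {D,P}; 6:thiflasna {P}; 7:flosleilm {C,D}.
Position 3: D is ruled out by rule 1; that leaves P.
Position 5: D is ruled out by rule 1; that leaves P.
Position 7: C is ruled out by rule 3; that leaves D.
Position 1: D is ruled out by rule 2; that leaves C.
Position 2: D is ruled out by rule 2; that leaves C.
The unique satisfying tagging is: C C P C P P D.
Checking: rule 1 ✓; rule 2 ✓; rule 3 ✓; rule 4 ✓.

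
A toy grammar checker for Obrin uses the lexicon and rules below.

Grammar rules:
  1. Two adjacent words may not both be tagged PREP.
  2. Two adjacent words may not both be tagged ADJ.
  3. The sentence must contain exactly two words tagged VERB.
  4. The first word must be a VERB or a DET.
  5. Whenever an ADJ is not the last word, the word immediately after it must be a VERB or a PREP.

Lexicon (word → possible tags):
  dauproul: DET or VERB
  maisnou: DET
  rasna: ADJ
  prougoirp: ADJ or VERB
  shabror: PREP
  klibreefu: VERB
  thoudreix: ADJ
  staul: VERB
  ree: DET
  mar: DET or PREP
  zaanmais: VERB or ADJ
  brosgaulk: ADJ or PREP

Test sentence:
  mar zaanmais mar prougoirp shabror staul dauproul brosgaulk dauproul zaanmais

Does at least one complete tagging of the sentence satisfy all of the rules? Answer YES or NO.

YES

Candidates per position — 1:mar {DET,PREP}; 2:zaanmais {VERB,ADJ}; 3:mar {DET,PREP}; 4:prougoirp {ADJ,VERB}; 5:shabror {PREP}; 6:staul {VERB}; 7:dauproul {DET,VERB}; 8:brosgaulk {ADJ,PREP}; 9:dauproul {DET,VERB}; 10:zaanmais {VERB,ADJ}.
One satisfying assignment: DET VERB DET ADJ PREP VERB DET PREP DET ADJ.
Verifying each rule — rule 1 holds; rule 2 holds; rule 3 holds; rule 4 holds; rule 5 holds.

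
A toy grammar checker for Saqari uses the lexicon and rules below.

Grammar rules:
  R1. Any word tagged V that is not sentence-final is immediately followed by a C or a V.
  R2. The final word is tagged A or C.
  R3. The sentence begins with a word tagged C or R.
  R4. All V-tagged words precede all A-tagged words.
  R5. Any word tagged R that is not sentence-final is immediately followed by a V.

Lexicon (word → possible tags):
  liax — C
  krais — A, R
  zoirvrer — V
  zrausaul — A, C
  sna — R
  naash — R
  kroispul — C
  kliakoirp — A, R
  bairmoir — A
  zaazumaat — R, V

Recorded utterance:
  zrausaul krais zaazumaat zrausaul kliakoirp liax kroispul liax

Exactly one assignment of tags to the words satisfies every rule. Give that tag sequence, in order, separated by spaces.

Candidates per position — 1:zrausaul {A,C}; 2:krais {A,R}; 3:zaazumaat {R,V}; 4:zrausaul {A,C}; 5:kliakoirp {A,R}; 6:liax {C}; 7:kroispul {C}; 8:liax {C}.
At position 1, choosing A makes rule 3 impossible to satisfy; hence C.
At position 3, choosing R makes rule 5 impossible to satisfy; hence V.
At position 4, choosing A makes rule 1 impossible to satisfy; hence C.
At position 5, choosing R makes rule 5 impossible to satisfy; hence A.
At position 2, choosing A makes rule 4 impossible to satisfy; hence R.
The unique satisfying tagging is: C R V C A C C C.
Check: rule 1 ✓; rule 2 ✓; rule 3 ✓; rule 4 ✓; rule 5 ✓.

C R V C A C C C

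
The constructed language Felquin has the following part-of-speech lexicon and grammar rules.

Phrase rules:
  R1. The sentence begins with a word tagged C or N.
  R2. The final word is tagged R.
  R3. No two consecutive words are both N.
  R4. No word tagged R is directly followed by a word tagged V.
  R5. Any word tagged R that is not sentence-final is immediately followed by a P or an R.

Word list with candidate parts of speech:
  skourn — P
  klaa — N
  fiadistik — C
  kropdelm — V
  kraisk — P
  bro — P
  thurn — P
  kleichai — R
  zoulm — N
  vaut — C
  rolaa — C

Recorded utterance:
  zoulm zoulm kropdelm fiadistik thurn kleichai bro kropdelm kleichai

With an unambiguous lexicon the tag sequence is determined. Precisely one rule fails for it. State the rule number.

3

Fixed tagging: N N V C P R P V R.
Applying the rules: R1 pass, R2 pass, R3 fail, R4 pass, R5 pass.
Only rule 3 fails.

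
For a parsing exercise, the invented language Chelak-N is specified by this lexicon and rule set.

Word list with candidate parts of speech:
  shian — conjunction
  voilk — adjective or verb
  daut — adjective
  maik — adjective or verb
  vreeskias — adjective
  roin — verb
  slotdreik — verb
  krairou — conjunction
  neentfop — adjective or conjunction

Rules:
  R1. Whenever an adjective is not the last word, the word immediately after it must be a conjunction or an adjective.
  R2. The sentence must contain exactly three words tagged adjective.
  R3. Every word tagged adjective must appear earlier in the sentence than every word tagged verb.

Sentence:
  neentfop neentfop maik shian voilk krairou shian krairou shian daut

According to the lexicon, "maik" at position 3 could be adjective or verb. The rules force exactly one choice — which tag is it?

adjective

Candidates per position — 1:neentfop {adjective,conjunction}; 2:neentfop {adjective,conjunction}; 3:maik {adjective,verb}; 4:shian {conjunction}; 5:voilk {adjective,verb}; 6:krairou {conjunction}; 7:shian {conjunction}; 8:krairou {conjunction}; 9:shian {conjunction}; 10:daut {adjective}.
Position 3: tagging it verb would leave rule 3 unsatisfiable, so it must be adjective.
Position 5: tagging it verb would leave rule 3 unsatisfiable, so it must be adjective.
Position 1: tagging it adjective would leave rule 2 unsatisfiable, so it must be conjunction.
Position 2: tagging it adjective would leave rule 2 unsatisfiable, so it must be conjunction.
So the tagging must be: conjunction conjunction adjective conjunction adjective conjunction conjunction conjunction conjunction adjective.
Checking: rule 1 satisfied; rule 2 satisfied; rule 3 satisfied.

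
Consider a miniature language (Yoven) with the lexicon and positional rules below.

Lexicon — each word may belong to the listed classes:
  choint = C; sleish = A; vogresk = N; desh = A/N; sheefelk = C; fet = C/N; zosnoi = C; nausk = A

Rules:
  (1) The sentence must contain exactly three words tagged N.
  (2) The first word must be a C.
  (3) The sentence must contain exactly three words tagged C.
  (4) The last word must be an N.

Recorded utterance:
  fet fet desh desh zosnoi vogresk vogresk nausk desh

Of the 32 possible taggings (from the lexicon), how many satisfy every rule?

1

Candidates per position — 1:fet {C,N}; 2:fet {C,N}; 3:desh {A,N}; 4:desh {A,N}; 5:zosnoi {C}; 6:vogresk {N}; 7:vogresk {N}; 8:nausk {A}; 9:desh {A,N}.
There are 32 candidate sequences in total.
The sequences that satisfy every rule: C C A A C N N A N.
Count = 1.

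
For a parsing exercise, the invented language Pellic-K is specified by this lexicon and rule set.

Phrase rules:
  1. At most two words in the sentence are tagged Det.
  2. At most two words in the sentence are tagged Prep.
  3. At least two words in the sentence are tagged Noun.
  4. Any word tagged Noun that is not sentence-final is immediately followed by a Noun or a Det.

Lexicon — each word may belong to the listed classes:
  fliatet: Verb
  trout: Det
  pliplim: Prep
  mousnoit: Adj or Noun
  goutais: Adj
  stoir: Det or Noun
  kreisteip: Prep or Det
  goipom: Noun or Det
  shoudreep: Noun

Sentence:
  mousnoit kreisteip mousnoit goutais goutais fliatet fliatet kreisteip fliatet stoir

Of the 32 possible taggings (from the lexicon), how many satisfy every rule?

2

Candidates per position — 1:mousnoit {Adj,Noun}; 2:kreisteip {Prep,Det}; 3:mousnoit {Adj,Noun}; 4:goutais {Adj}; 5:goutais {Adj}; 6:fliatet {Verb}; 7:fliatet {Verb}; 8:kreisteip {Prep,Det}; 9:fliatet {Verb}; 10:stoir {Det,Noun}.
There are 32 candidate sequences in total.
The sequences that satisfy every rule: Noun Det Adj Adj Adj Verb Verb Prep Verb Noun; Noun Det Adj Adj Adj Verb Verb Det Verb Noun.
Count = 2.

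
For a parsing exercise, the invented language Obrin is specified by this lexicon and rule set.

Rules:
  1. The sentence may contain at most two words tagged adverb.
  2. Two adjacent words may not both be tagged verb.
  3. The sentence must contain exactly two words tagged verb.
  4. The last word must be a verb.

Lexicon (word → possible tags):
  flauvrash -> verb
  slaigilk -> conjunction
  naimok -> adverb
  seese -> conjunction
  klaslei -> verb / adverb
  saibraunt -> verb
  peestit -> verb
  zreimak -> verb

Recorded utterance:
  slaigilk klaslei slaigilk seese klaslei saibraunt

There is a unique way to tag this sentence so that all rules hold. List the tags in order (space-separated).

conjunction verb conjunction conjunction adverb verb

Candidates per position — 1:slaigilk {conjunction}; 2:klaslei {verb,adverb}; 3:slaigilk {conjunction}; 4:seese {conjunction}; 5:klaslei {verb,adverb}; 6:saibraunt {verb}.
Position 5: verb is ruled out by rule 2; that leaves adverb.
Position 2: adverb is ruled out by rule 3; that leaves verb.
The unique satisfying tagging is: conjunction verb conjunction conjunction adverb verb.
Check: rule 1 holds; rule 2 holds; rule 3 holds; rule 4 holds.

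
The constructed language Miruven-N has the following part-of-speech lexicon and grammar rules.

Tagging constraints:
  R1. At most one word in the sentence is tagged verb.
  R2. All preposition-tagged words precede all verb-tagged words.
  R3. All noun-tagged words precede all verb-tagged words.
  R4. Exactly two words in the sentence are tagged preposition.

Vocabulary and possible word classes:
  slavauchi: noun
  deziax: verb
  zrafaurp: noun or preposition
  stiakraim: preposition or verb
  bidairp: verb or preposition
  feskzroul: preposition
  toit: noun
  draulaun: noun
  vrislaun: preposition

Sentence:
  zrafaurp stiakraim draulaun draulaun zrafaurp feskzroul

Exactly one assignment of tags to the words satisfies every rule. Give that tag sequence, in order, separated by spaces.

noun preposition noun noun noun preposition

Candidates per position — 1:zrafaurp {noun,preposition}; 2:stiakraim {preposition,verb}; 3:draulaun {noun}; 4:draulaun {noun}; 5:zrafaurp {noun,preposition}; 6:feskzroul {preposition}.
At position 2, choosing verb makes rule 2 impossible to satisfy; hence preposition.
At position 5, choosing preposition makes rule 4 impossible to satisfy; hence noun.
At position 1, choosing preposition makes rule 4 impossible to satisfy; hence noun.
That leaves exactly one tagging: noun preposition noun noun noun preposition.
Rule-by-rule: rule 1 holds; rule 2 holds; rule 3 holds; rule 4 holds.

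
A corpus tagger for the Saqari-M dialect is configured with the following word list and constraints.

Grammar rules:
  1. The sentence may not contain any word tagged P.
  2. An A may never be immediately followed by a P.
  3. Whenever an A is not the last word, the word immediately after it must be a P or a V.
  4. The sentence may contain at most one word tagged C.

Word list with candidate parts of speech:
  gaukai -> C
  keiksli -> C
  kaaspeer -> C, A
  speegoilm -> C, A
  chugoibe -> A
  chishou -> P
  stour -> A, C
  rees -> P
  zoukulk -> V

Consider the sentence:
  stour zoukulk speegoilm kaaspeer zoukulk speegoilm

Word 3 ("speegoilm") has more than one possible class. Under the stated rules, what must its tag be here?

Candidates per position — 1:stour {A,C}; 2:zoukulk {V}; 3:speegoilm {C,A}; 4:kaaspeer {C,A}; 5:zoukulk {V}; 6:speegoilm {C,A}.
Position 3: tagging it A would leave rule 3 unsatisfiable, so it must be C.
Position 4: tagging it C would leave rule 4 unsatisfiable, so it must be A.
Position 6: tagging it C would leave rule 4 unsatisfiable, so it must be A.
Position 1: tagging it C would leave rule 4 unsatisfiable, so it must be A.
So the tagging must be: A V C A V A.
Verifying each rule — rule 1 satisfied; rule 2 satisfied; rule 3 satisfied; rule 4 satisfied.

C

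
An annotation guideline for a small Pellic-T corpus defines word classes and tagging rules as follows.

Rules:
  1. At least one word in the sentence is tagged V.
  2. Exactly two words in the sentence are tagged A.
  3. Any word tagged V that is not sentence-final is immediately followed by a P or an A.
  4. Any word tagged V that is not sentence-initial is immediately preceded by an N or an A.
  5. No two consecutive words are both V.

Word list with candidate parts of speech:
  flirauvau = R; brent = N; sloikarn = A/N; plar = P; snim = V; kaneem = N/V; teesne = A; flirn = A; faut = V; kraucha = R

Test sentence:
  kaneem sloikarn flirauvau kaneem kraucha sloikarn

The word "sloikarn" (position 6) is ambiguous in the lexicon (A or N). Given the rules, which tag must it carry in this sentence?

Candidates per position — 1:kaneem {N,V}; 2:sloikarn {A,N}; 3:flirauvau {R}; 4:kaneem {N,V}; 5:kraucha {R}; 6:sloikarn {A,N}.
At position 2, choosing N makes rule 2 impossible to satisfy; hence A.
At position 4, choosing V makes rule 3 impossible to satisfy; hence N.
At position 6, choosing N makes rule 2 impossible to satisfy; hence A.
At position 1, choosing N makes rule 1 impossible to satisfy; hence V.
The unique satisfying tagging is: V A R N R A.
Checking: rule 1 ok; rule 2 ok; rule 3 ok; rule 4 ok; rule 5 ok.

A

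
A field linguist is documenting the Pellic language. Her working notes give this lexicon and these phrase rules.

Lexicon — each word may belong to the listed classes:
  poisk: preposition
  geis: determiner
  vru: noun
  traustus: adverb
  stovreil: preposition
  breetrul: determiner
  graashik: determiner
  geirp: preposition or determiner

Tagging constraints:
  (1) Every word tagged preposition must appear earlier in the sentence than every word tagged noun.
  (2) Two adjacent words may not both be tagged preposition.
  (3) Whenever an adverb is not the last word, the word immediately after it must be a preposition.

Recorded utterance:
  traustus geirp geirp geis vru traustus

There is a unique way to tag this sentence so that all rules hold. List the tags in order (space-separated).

adverb preposition determiner determiner noun adverb

Candidates per position — 1:traustus {adverb}; 2:geirp {preposition,determiner}; 3:geirp {preposition,determiner}; 4:geis {determiner}; 5:vru {noun}; 6:traustus {adverb}.
Position 2: determiner is ruled out by rule 3; that leaves preposition.
Position 3: preposition is ruled out by rule 2; that leaves determiner.
The unique satisfying tagging is: adverb preposition determiner determiner noun adverb.
Rule-by-rule: rule 1 ok; rule 2 ok; rule 3 ok.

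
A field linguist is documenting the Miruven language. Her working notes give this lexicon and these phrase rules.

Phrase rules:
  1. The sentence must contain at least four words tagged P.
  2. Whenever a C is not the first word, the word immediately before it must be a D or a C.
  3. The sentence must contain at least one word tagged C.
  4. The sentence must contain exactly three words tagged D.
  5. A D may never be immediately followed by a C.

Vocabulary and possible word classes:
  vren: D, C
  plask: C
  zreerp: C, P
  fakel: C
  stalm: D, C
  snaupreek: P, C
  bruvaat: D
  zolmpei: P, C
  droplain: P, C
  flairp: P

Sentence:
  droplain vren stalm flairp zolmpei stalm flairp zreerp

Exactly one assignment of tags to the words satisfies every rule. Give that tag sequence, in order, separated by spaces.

Candidates per position — 1:droplain {P,C}; 2:vren {D,C}; 3:stalm {D,C}; 4:flairp {P}; 5:zolmpei {P,C}; 6:stalm {D,C}; 7:flairp {P}; 8:zreerp {C,P}.
At position 2, choosing C makes rule 4 impossible to satisfy; hence D.
At position 3, choosing C makes rule 4 impossible to satisfy; hence D.
At position 5, choosing C makes rule 2 impossible to satisfy; hence P.
At position 6, choosing C makes rule 2 impossible to satisfy; hence D.
At position 8, choosing C makes rule 2 impossible to satisfy; hence P.
At position 1, choosing P makes rule 3 impossible to satisfy; hence C.
That leaves exactly one tagging: C D D P P D P P.
Verifying each rule — rule 1 ok; rule 2 ok; rule 3 ok; rule 4 ok; rule 5 ok.

C D D P P D P P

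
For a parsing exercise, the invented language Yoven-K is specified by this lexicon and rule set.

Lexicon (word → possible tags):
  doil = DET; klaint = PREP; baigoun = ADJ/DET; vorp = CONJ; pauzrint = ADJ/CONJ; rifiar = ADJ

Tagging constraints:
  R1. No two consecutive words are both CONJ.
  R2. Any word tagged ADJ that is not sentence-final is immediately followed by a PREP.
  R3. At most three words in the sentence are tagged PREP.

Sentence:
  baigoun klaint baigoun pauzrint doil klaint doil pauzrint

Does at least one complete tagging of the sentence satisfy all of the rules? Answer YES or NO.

Candidates per position — 1:baigoun {ADJ,DET}; 2:klaint {PREP}; 3:baigoun {ADJ,DET}; 4:pauzrint {ADJ,CONJ}; 5:doil {DET}; 6:klaint {PREP}; 7:doil {DET}; 8:pauzrint {ADJ,CONJ}.
One satisfying assignment: DET PREP DET CONJ DET PREP DET CONJ.
Rule-by-rule: rule 1 holds; rule 2 holds; rule 3 holds.

YES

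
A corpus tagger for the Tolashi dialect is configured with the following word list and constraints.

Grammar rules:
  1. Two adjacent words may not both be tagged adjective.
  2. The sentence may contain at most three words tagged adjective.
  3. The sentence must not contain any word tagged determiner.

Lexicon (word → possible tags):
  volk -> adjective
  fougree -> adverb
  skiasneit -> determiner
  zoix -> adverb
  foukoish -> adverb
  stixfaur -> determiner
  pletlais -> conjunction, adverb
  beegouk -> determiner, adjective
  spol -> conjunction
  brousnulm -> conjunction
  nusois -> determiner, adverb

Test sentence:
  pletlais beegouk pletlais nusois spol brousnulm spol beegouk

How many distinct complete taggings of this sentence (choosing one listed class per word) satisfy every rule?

4

Candidates per position — 1:pletlais {conjunction,adverb}; 2:beegouk {determiner,adjective}; 3:pletlais {conjunction,adverb}; 4:nusois {determiner,adverb}; 5:spol {conjunction}; 6:brousnulm {conjunction}; 7:spol {conjunction}; 8:beegouk {determiner,adjective}.
There are 32 candidate sequences in total.
The sequences that satisfy every rule: conjunction adjective conjunction adverb conjunction conjunction conjunction adjective; conjunction adjective adverb adverb conjunction conjunction conjunction adjective; adverb adjective conjunction adverb conjunction conjunction conjunction adjective; adverb adjective adverb adverb conjunction conjunction conjunction adjective.
Count = 4.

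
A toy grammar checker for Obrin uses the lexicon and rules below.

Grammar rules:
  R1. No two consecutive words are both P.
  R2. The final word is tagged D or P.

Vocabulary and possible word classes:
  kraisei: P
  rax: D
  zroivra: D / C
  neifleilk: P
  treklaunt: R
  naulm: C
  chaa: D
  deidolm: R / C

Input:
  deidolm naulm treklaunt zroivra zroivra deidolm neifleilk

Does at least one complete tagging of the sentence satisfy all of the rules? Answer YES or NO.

Candidates per position — 1:deidolm {R,C}; 2:naulm {C}; 3:treklaunt {R}; 4:zroivra {D,C}; 5:zroivra {D,C}; 6:deidolm {R,C}; 7:neifleilk {P}.
One satisfying assignment: C C R D C C P.
Rule-by-rule: rule 1 ok; rule 2 ok.

YES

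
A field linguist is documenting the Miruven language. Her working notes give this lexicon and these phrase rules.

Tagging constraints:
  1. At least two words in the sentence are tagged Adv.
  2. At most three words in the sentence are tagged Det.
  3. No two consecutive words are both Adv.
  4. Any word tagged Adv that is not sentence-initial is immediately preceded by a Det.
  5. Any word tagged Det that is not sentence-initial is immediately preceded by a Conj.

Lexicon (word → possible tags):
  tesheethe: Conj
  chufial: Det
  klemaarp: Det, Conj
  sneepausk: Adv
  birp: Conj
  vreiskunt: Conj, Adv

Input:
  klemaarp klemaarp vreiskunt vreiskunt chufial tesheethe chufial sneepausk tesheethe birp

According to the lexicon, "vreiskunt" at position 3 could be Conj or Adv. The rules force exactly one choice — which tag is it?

Candidates per position — 1:klemaarp {Det,Conj}; 2:klemaarp {Det,Conj}; 3:vreiskunt {Conj,Adv}; 4:vreiskunt {Conj,Adv}; 5:chufial {Det}; 6:tesheethe {Conj}; 7:chufial {Det}; 8:sneepausk {Adv}; 9:tesheethe {Conj}; 10:birp {Conj}.
If word 4 were Adv, no tagging could satisfy rule 4; so word 4 is Conj.
If word 3 were Conj, no tagging could satisfy rule 1; so word 3 is Adv.
If word 2 were Conj, no tagging could satisfy rule 4; so word 2 is Det.
If word 1 were Det, no tagging could satisfy rule 2; so word 1 is Conj.
The only consistent sequence is: Conj Det Adv Conj Det Conj Det Adv Conj Conj.
Check: rule 1 ok; rule 2 ok; rule 3 ok; rule 4 ok; rule 5 ok.

Adv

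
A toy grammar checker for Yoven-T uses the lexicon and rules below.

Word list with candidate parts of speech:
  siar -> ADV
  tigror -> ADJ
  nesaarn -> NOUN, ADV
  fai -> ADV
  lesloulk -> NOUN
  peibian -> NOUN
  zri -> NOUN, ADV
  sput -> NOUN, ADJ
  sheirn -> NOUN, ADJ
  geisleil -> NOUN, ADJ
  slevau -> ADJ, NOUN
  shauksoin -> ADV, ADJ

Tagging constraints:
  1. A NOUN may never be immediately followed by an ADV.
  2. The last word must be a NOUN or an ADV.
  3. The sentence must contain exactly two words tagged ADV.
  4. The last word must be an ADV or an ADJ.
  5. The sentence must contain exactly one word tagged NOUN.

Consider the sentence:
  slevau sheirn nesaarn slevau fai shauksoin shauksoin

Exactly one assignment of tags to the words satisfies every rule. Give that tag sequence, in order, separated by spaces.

Candidates per position — 1:slevau {ADJ,NOUN}; 2:sheirn {NOUN,ADJ}; 3:nesaarn {NOUN,ADV}; 4:slevau {ADJ,NOUN}; 5:fai {ADV}; 6:shauksoin {ADV,ADJ}; 7:shauksoin {ADV,ADJ}.
Position 4: NOUN is ruled out by rule 1; that leaves ADJ.
Position 7: ADJ is ruled out by rule 2; that leaves ADV.
Position 3: ADV is ruled out by rule 3; that leaves NOUN.
Position 6: ADV is ruled out by rule 3; that leaves ADJ.
Position 1: NOUN is ruled out by rule 5; that leaves ADJ.
Position 2: NOUN is ruled out by rule 5; that leaves ADJ.
The only consistent sequence is: ADJ ADJ NOUN ADJ ADV ADJ ADV.
Rule-by-rule: rule 1 ✓; rule 2 ✓; rule 3 ✓; rule 4 ✓; rule 5 ✓.

ADJ ADJ NOUN ADJ ADV ADJ ADV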